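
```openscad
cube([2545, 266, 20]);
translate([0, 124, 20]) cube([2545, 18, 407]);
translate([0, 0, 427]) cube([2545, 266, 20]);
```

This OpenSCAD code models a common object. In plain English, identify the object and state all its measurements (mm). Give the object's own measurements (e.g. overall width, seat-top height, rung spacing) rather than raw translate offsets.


An I-beam lying along x, 2545 mm long. Overall section height 447 mm. Two flanges 266 mm wide (y) and 20 mm thick, one on the floor and one at the top; a web 18 mm thick runs between them, centred on the flange width.


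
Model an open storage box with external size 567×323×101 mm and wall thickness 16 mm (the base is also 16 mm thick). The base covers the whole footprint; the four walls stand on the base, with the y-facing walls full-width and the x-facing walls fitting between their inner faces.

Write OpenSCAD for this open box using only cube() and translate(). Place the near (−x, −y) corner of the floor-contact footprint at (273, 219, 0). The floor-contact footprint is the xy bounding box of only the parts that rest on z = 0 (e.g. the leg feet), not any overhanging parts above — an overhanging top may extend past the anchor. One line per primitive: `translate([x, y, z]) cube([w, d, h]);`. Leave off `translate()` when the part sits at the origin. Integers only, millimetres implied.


translate([273, 219, 0]) cube([567, 323, 16]);
translate([273, 219, 16]) cube([567, 16, 85]);
translate([273, 526, 16]) cube([567, 16, 85]);
translate([273, 235, 16]) cube([16, 291, 85]);
translate([824, 235, 16]) cube([16, 291, 85]);


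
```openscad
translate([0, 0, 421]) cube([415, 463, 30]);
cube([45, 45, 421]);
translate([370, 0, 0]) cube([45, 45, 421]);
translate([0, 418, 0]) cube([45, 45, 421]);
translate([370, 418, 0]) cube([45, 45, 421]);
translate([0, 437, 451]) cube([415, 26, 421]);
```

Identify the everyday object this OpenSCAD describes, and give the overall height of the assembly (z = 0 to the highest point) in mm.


A chair. The overall height is 872 mm.

A slab on four corner posts with a tall panel at the back — a chair. The seat slab sits at z = 421 with thickness 30, and the 421 mm backrest starts at the seat top, so the overall height is 421 + 30 + 421 = 872 mm.


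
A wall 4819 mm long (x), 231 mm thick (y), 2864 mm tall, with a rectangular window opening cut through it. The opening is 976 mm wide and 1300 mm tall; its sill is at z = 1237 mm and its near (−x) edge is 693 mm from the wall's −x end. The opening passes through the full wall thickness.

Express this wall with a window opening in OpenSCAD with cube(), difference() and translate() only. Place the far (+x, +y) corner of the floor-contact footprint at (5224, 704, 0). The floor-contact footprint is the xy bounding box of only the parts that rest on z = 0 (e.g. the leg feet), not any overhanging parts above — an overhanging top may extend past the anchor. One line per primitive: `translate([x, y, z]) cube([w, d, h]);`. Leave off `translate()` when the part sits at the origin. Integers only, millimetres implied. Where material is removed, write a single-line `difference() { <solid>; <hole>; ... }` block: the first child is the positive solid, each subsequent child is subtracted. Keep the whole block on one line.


difference() { translate([405, 473, 0]) cube([4819, 231, 2864]); translate([1098, 473, 1237]) cube([976, 231, 1300]); }


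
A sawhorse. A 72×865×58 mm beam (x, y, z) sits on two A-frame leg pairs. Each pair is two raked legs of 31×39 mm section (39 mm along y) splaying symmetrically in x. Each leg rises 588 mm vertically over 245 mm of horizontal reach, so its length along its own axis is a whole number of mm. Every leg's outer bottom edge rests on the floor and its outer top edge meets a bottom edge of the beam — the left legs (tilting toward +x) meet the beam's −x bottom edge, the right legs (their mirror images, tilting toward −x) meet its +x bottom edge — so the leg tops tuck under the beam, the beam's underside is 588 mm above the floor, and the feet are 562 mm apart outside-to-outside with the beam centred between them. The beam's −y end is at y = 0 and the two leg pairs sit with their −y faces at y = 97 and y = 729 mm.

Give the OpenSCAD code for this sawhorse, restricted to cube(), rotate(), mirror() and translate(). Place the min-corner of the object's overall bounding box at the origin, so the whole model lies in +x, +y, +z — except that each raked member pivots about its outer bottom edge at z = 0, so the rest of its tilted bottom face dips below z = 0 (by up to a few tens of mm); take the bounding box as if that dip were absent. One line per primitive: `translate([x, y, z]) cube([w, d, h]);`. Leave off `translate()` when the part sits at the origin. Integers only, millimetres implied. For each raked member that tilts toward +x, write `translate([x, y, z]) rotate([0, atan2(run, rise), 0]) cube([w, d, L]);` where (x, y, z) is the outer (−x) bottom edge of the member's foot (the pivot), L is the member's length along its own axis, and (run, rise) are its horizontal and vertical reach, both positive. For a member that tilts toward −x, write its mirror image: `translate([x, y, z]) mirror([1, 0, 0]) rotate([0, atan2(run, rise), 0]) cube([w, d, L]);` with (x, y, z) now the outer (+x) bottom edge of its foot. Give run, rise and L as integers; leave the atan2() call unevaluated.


translate([245, 0, 588]) cube([72, 865, 58]);
translate([0, 97, 0]) rotate([0, atan2(245, 588), 0]) cube([31, 39, 637]);
translate([562, 97, 0]) mirror([1, 0, 0]) rotate([0, atan2(245, 588), 0]) cube([31, 39, 637]);
translate([0, 729, 0]) rotate([0, atan2(245, 588), 0]) cube([31, 39, 637]);
translate([562, 729, 0]) mirror([1, 0, 0]) rotate([0, atan2(245, 588), 0]) cube([31, 39, 637]);


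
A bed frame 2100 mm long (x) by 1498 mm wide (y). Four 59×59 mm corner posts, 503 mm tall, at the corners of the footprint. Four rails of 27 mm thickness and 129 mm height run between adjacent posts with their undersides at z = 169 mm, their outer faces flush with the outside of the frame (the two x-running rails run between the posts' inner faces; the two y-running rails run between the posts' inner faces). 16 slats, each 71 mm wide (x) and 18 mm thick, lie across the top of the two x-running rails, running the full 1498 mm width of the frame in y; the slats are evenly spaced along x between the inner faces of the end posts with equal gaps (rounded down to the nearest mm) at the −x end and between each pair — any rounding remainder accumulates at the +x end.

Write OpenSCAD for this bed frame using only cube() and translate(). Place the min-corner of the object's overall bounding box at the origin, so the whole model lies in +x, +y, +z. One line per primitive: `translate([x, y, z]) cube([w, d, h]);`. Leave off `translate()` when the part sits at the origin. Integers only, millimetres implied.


cube([59, 59, 503]);
translate([0, 1439, 0]) cube([59, 59, 503]);
translate([2041, 0, 0]) cube([59, 59, 503]);
translate([2041, 1439, 0]) cube([59, 59, 503]);
translate([59, 0, 169]) cube([1982, 27, 129]);
translate([59, 1471, 169]) cube([1982, 27, 129]);
translate([0, 59, 169]) cube([27, 1380, 129]);
translate([2073, 59, 169]) cube([27, 1380, 129]);
translate([108, 0, 298]) cube([71, 1498, 18]);
translate([228, 0, 298]) cube([71, 1498, 18]);
translate([348, 0, 298]) cube([71, 1498, 18]);
translate([468, 0, 298]) cube([71, 1498, 18]);
translate([588, 0, 298]) cube([71, 1498, 18]);
translate([708, 0, 298]) cube([71, 1498, 18]);
translate([828, 0, 298]) cube([71, 1498, 18]);
translate([948, 0, 298]) cube([71, 1498, 18]);
translate([1068, 0, 298]) cube([71, 1498, 18]);
translate([1188, 0, 298]) cube([71, 1498, 18]);
translate([1308, 0, 298]) cube([71, 1498, 18]);
translate([1428, 0, 298]) cube([71, 1498, 18]);
translate([1548, 0, 298]) cube([71, 1498, 18]);
translate([1668, 0, 298]) cube([71, 1498, 18]);
translate([1788, 0, 298]) cube([71, 1498, 18]);
translate([1908, 0, 298]) cube([71, 1498, 18]);


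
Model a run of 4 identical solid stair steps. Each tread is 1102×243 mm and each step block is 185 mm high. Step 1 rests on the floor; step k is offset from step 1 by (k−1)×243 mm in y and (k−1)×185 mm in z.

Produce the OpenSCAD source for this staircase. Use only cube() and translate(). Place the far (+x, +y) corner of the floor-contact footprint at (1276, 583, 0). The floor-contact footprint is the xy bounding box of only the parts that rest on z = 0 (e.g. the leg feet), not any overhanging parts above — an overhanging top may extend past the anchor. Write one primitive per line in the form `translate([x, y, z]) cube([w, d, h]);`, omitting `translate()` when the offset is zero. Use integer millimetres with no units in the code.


translate([174, 340, 0]) cube([1102, 243, 185]);
translate([174, 583, 185]) cube([1102, 243, 185]);
translate([174, 826, 370]) cube([1102, 243, 185]);
translate([174, 1069, 555]) cube([1102, 243, 185]);


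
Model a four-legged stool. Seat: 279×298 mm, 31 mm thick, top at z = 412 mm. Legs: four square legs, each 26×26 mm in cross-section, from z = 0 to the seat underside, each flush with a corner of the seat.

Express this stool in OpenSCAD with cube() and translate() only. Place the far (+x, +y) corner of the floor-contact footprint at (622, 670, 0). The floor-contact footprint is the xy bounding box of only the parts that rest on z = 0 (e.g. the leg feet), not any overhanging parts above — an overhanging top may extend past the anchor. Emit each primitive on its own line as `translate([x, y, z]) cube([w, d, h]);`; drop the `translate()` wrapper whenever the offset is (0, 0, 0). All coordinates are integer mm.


translate([343, 372, 381]) cube([279, 298, 31]);
translate([343, 372, 0]) cube([26, 26, 381]);
translate([596, 372, 0]) cube([26, 26, 381]);
translate([343, 644, 0]) cube([26, 26, 381]);
translate([596, 644, 0]) cube([26, 26, 381]);


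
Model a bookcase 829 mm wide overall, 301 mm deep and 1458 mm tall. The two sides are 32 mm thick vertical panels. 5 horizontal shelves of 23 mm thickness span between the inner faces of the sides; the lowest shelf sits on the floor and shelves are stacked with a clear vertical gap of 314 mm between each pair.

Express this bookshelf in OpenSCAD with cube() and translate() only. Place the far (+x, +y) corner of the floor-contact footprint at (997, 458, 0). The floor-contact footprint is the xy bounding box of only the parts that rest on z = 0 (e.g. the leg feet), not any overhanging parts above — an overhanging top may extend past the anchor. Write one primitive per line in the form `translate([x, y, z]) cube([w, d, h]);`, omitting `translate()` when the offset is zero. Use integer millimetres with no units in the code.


translate([168, 157, 0]) cube([32, 301, 1458]);
translate([965, 157, 0]) cube([32, 301, 1458]);
translate([200, 157, 0]) cube([765, 301, 23]);
translate([200, 157, 337]) cube([765, 301, 23]);
translate([200, 157, 674]) cube([765, 301, 23]);
translate([200, 157, 1011]) cube([765, 301, 23]);
translate([200, 157, 1348]) cube([765, 301, 23]);


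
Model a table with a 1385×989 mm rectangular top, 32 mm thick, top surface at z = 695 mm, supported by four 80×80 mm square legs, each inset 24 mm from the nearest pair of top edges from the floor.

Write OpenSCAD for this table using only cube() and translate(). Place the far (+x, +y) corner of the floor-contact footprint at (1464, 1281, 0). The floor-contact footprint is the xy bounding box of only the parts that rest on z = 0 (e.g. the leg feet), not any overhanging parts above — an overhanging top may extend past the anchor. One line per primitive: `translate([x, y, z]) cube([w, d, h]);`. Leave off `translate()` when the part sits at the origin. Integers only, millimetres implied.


translate([103, 316, 663]) cube([1385, 989, 32]);
translate([127, 340, 0]) cube([80, 80, 663]);
translate([1384, 340, 0]) cube([80, 80, 663]);
translate([127, 1201, 0]) cube([80, 80, 663]);
translate([1384, 1201, 0]) cube([80, 80, 663]);


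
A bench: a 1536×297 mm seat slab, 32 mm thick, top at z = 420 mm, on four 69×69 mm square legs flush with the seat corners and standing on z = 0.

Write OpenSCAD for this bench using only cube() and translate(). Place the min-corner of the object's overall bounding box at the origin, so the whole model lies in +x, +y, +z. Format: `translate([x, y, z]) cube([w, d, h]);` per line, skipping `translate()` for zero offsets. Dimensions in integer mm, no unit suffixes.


translate([0, 0, 388]) cube([1536, 297, 32]);
cube([69, 69, 388]);
translate([0, 228, 0]) cube([69, 69, 388]);
translate([1467, 0, 0]) cube([69, 69, 388]);
translate([1467, 228, 0]) cube([69, 69, 388]);


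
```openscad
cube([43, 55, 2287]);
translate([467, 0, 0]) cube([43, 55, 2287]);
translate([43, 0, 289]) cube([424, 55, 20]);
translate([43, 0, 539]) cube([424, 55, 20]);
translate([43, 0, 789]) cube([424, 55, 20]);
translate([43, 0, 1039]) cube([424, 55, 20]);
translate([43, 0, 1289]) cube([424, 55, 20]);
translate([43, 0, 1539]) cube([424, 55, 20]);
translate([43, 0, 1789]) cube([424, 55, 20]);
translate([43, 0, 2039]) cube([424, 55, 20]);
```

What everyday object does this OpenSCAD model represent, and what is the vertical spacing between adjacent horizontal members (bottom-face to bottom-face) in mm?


A ladder. The rung spacing is 250 mm.

Two tall 43×55 posts with 8 short bars between them — a ladder. Adjacent rungs sit at z = 289 and z = 539, so the spacing is 539 − 289 = 250 mm.


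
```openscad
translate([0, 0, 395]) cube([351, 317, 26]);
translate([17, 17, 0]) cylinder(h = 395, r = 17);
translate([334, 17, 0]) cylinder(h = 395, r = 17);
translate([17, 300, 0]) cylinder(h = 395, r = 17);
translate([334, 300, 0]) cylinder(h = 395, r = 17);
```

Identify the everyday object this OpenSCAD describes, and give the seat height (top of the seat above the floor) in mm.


A stool. The seat height is 421 mm.

A 351×317×26 slab at z = 395 on four corner cylinders — a stool. The seat top is 395 + 26 = 421 mm.


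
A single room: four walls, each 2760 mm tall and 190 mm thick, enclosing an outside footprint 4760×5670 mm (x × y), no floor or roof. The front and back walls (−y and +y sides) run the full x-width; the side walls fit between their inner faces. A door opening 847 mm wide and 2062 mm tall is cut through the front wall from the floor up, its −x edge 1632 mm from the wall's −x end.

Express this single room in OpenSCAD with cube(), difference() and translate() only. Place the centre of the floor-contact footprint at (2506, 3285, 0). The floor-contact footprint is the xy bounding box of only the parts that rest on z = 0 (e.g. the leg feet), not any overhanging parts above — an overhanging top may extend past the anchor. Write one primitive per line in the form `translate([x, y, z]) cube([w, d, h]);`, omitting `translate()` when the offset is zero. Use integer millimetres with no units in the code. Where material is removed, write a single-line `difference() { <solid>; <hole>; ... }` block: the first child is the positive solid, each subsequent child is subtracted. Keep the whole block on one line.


difference() { translate([126, 450, 0]) cube([4760, 190, 2760]); translate([1758, 450, 0]) cube([847, 190, 2062]); }
translate([126, 5930, 0]) cube([4760, 190, 2760]);
translate([126, 640, 0]) cube([190, 5290, 2760]);
translate([4696, 640, 0]) cube([190, 5290, 2760]);


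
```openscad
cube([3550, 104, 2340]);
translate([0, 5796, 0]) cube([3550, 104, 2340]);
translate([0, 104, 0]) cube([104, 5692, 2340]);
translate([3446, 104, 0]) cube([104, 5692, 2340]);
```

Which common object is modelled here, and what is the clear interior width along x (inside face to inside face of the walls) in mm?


A house (or room) frame. The interior width is 3342 mm.

Four 2340 mm walls enclosing a rectangle with no floor or roof — a room or house frame. Outside width is 3550 mm and wall thickness is 104 mm, so the interior width is 3550 − 2 × 104 = 3342 mm.


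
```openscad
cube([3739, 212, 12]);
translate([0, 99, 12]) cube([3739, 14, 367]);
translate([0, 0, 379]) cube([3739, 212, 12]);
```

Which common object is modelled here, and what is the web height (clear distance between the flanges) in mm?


An I-beam. The web height is 367 mm.

Two wide flanges with a thin centred web — an I-beam. Overall 391 mm minus two 12 mm flanges gives a web of 391 − 2·12 = 367 mm.


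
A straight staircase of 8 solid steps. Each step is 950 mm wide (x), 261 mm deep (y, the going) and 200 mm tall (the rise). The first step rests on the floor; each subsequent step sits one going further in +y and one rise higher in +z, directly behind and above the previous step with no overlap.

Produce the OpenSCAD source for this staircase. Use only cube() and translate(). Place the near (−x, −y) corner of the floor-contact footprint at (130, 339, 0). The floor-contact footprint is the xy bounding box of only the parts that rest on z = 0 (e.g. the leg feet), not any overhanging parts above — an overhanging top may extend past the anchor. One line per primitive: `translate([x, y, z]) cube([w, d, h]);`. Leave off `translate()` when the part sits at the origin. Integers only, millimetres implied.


translate([130, 339, 0]) cube([950, 261, 200]);
translate([130, 600, 200]) cube([950, 261, 200]);
translate([130, 861, 400]) cube([950, 261, 200]);
translate([130, 1122, 600]) cube([950, 261, 200]);
translate([130, 1383, 800]) cube([950, 261, 200]);
translate([130, 1644, 1000]) cube([950, 261, 200]);
translate([130, 1905, 1200]) cube([950, 261, 200]);
translate([130, 2166, 1400]) cube([950, 261, 200]);


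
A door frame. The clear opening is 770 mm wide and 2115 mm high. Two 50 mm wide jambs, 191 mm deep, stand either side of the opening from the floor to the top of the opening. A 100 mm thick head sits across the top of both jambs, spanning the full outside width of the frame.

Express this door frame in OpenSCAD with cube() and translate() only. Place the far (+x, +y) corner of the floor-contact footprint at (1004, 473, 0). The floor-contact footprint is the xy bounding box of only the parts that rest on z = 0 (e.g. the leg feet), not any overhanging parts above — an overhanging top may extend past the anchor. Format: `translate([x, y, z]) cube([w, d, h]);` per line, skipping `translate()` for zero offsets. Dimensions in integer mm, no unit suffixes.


translate([134, 282, 0]) cube([50, 191, 2115]);
translate([954, 282, 0]) cube([50, 191, 2115]);
translate([134, 282, 2115]) cube([870, 191, 100]);


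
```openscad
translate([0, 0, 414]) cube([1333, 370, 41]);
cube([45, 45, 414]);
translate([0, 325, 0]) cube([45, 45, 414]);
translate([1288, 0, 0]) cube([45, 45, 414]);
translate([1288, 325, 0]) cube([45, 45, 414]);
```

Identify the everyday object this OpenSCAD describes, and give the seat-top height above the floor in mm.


A bench. The seat-top height is 455 mm.

A long slab on four corner posts — a bench. The slab sits at z = 414 with thickness 41, so the top is 414 + 41 = 455 mm.


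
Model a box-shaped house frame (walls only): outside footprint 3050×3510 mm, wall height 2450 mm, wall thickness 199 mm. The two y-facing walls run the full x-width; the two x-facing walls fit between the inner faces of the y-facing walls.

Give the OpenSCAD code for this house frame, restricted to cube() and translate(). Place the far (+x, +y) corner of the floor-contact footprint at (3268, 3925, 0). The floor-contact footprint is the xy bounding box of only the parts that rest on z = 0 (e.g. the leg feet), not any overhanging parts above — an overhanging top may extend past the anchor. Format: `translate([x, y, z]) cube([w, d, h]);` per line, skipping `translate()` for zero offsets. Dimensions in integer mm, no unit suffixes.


translate([218, 415, 0]) cube([3050, 199, 2450]);
translate([218, 3726, 0]) cube([3050, 199, 2450]);
translate([218, 614, 0]) cube([199, 3112, 2450]);
translate([3069, 614, 0]) cube([199, 3112, 2450]);


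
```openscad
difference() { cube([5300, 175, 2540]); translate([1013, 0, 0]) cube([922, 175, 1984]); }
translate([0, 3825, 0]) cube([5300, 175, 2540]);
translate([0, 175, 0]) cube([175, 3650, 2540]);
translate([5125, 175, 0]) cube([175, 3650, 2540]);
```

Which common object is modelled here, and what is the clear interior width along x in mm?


A single room. The interior width is 4950 mm.

Four walls enclosing a rectangle with a door in the front wall — a room. Outside width 5300 minus two 175 mm walls gives 4950 mm.


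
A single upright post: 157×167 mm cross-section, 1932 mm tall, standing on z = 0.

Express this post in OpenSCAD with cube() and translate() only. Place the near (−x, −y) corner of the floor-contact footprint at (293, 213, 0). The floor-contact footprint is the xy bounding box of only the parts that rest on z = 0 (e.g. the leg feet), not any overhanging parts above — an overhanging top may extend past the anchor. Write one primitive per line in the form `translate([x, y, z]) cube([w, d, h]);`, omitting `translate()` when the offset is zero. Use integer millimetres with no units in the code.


translate([293, 213, 0]) cube([157, 167, 1932]);


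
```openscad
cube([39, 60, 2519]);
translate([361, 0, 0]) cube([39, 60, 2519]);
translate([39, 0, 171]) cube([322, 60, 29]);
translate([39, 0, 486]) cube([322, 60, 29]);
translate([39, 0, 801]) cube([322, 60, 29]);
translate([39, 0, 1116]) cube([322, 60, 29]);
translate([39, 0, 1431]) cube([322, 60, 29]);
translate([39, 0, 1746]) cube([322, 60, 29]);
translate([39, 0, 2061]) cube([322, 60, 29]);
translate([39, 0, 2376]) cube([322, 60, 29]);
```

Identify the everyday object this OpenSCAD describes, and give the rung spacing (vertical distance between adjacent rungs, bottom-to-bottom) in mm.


A ladder. The rung spacing is 315 mm.

Two tall 39×60 posts with 8 short bars between them — a ladder. Adjacent rungs sit at z = 171 and z = 486, so the spacing is 486 − 171 = 315 mm.


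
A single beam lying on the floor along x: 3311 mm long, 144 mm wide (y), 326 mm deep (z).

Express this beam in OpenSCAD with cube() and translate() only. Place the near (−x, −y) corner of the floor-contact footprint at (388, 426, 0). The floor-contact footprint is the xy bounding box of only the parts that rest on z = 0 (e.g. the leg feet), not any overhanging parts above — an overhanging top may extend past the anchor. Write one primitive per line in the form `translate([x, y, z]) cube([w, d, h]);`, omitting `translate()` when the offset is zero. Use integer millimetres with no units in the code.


translate([388, 426, 0]) cube([3311, 144, 326]);


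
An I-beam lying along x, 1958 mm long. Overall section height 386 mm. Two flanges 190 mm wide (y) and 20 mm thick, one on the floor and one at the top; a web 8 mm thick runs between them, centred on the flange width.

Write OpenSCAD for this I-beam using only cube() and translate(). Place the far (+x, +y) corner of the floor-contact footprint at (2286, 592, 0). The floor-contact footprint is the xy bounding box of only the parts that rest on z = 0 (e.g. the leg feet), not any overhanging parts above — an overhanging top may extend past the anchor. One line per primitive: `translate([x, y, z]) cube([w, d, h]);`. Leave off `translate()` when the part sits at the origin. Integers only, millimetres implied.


translate([328, 402, 0]) cube([1958, 190, 20]);
translate([328, 493, 20]) cube([1958, 8, 346]);
translate([328, 402, 366]) cube([1958, 190, 20]);


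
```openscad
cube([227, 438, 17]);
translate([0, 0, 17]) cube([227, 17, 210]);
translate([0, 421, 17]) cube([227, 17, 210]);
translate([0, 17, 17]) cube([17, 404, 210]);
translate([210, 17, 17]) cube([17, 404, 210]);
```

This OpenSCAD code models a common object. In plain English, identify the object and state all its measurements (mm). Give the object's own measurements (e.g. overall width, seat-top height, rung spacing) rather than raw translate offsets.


An open-topped rectangular box: outside dimensions 227×438×227 mm, with a uniform wall and base thickness of 17 mm. The base is a full 227×438 slab on the floor; four walls sit on top of the base. The front and back walls (the −y and +y sides) span the full width; the two side walls fit between them.


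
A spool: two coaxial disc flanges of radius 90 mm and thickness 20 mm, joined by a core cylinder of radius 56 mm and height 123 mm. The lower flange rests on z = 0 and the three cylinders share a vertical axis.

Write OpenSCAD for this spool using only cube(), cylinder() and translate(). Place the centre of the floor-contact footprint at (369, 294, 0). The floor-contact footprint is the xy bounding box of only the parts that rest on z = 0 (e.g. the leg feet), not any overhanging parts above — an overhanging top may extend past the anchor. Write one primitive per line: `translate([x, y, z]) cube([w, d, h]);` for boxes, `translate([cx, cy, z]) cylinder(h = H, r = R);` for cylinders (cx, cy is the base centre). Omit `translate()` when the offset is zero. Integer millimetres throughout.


translate([369, 294, 0]) cylinder(h = 20, r = 90);
translate([369, 294, 20]) cylinder(h = 123, r = 56);
translate([369, 294, 143]) cylinder(h = 20, r = 90);


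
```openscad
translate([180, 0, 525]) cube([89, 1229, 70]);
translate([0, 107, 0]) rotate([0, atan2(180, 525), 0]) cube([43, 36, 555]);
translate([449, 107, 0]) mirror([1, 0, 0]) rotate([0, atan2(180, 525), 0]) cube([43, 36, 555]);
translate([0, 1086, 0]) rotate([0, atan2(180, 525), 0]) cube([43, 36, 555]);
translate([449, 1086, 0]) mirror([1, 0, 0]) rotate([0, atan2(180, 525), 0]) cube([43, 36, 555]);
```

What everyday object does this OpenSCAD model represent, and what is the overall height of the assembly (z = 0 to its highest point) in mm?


A sawhorse. The overall height is 595 mm.

A beam across two mirrored pairs of raked legs — a sawhorse. The beam's underside is at z = 525 (matching the legs' vertical rise in atan2(180, 525)) and the beam is 70 mm tall, so its top is at 525 + 70 = 595 mm. The raked legs top out at the beam's underside, so that is the highest point.


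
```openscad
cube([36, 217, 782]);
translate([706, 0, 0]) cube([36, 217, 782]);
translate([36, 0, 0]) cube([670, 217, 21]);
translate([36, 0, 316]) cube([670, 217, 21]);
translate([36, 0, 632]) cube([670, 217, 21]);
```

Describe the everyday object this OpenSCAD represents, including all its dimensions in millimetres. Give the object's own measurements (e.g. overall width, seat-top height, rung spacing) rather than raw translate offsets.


An open bookshelf. Two side panels, each 36 mm thick, 217 mm deep and 782 mm tall, stand 742 mm apart (outside-to-outside). Between them sit 3 shelves, each 21 mm thick and 217 mm deep, spanning the full gap between the sides. The bottom shelf rests on the floor (its underside at z = 0) and the clear gap between one shelf's top and the next shelf's underside is 295 mm.


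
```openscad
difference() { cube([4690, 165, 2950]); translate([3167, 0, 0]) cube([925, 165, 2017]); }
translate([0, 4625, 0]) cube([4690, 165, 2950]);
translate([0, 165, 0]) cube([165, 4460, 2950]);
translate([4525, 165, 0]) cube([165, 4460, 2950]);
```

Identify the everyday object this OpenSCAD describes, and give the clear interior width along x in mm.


A single room. The interior width is 4360 mm.

Four walls enclosing a rectangle with a door in the front wall — a room. Outside width 4690 minus two 165 mm walls gives 4360 mm.


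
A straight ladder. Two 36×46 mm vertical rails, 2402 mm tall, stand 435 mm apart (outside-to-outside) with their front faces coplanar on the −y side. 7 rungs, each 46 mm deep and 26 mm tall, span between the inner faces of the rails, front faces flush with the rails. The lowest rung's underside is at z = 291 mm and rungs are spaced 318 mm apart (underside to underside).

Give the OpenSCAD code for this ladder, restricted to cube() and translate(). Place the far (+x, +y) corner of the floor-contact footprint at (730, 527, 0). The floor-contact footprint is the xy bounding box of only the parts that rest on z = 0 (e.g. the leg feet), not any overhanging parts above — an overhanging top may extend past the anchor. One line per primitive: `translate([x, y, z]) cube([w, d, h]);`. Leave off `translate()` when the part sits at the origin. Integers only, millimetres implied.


translate([295, 481, 0]) cube([36, 46, 2402]);
translate([694, 481, 0]) cube([36, 46, 2402]);
translate([331, 481, 291]) cube([363, 46, 26]);
translate([331, 481, 609]) cube([363, 46, 26]);
translate([331, 481, 927]) cube([363, 46, 26]);
translate([331, 481, 1245]) cube([363, 46, 26]);
translate([331, 481, 1563]) cube([363, 46, 26]);
translate([331, 481, 1881]) cube([363, 46, 26]);
translate([331, 481, 2199]) cube([363, 46, 26]);


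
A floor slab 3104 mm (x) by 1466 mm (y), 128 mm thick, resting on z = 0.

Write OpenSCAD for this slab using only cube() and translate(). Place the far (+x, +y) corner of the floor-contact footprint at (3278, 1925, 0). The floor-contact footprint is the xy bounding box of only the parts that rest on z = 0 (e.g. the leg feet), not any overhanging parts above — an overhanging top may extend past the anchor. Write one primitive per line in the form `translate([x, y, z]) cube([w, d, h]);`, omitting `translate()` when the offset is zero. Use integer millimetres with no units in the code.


translate([174, 459, 0]) cube([3104, 1466, 128]);


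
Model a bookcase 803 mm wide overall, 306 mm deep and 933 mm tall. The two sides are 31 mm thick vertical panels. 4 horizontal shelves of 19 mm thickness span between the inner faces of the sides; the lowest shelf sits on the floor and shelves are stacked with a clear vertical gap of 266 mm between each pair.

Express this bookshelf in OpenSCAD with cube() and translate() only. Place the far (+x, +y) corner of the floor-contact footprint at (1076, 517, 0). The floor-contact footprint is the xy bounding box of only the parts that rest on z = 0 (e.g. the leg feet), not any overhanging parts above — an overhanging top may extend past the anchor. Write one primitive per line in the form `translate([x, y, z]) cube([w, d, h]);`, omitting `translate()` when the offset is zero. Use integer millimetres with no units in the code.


translate([273, 211, 0]) cube([31, 306, 933]);
translate([1045, 211, 0]) cube([31, 306, 933]);
translate([304, 211, 0]) cube([741, 306, 19]);
translate([304, 211, 285]) cube([741, 306, 19]);
translate([304, 211, 570]) cube([741, 306, 19]);
translate([304, 211, 855]) cube([741, 306, 19]);


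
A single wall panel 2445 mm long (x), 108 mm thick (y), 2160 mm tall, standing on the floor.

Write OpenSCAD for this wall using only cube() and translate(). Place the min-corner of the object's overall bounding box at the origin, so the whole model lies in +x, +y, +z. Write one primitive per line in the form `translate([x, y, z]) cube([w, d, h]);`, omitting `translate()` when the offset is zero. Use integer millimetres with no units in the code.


cube([2445, 108, 2160]);


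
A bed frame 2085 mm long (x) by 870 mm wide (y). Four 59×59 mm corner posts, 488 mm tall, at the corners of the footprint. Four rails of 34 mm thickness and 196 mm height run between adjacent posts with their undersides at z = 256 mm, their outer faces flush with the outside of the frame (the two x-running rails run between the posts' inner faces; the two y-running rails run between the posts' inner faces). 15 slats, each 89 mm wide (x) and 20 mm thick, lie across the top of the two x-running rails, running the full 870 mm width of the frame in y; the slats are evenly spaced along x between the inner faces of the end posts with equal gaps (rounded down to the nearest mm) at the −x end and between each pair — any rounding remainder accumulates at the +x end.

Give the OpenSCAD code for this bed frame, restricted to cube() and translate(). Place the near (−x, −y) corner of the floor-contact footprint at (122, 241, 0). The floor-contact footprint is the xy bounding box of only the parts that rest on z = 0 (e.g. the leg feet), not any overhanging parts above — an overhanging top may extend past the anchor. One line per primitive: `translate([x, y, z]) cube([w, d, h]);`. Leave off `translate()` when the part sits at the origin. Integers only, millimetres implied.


// slat z = rail_z + rail_h = 256 + 196 = 452
// slat gap = ⌊(1967 − 15·89) / 16⌋ = 39
translate([122, 241, 0]) cube([59, 59, 488]);
translate([122, 1052, 0]) cube([59, 59, 488]);
translate([2148, 241, 0]) cube([59, 59, 488]);
translate([2148, 1052, 0]) cube([59, 59, 488]);
translate([181, 241, 256]) cube([1967, 34, 196]);
translate([181, 1077, 256]) cube([1967, 34, 196]);
translate([122, 300, 256]) cube([34, 752, 196]);
translate([2173, 300, 256]) cube([34, 752, 196]);
translate([220, 241, 452]) cube([89, 870, 20]);
translate([348, 241, 452]) cube([89, 870, 20]);
translate([476, 241, 452]) cube([89, 870, 20]);
translate([604, 241, 452]) cube([89, 870, 20]);
translate([732, 241, 452]) cube([89, 870, 20]);
translate([860, 241, 452]) cube([89, 870, 20]);
translate([988, 241, 452]) cube([89, 870, 20]);
translate([1116, 241, 452]) cube([89, 870, 20]);
translate([1244, 241, 452]) cube([89, 870, 20]);
translate([1372, 241, 452]) cube([89, 870, 20]);
translate([1500, 241, 452]) cube([89, 870, 20]);
translate([1628, 241, 452]) cube([89, 870, 20]);
translate([1756, 241, 452]) cube([89, 870, 20]);
translate([1884, 241, 452]) cube([89, 870, 20]);
translate([2012, 241, 452]) cube([89, 870, 20]);


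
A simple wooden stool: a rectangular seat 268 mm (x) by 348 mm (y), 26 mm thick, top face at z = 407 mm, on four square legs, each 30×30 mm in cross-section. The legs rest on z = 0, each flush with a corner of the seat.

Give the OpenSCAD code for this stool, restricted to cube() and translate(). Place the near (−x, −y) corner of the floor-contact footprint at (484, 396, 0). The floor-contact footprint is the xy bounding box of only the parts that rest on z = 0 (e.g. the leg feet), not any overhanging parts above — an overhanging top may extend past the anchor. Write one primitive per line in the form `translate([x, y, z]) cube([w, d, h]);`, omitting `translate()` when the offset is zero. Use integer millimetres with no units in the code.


translate([484, 396, 381]) cube([268, 348, 26]);
translate([484, 396, 0]) cube([30, 30, 381]);
translate([722, 396, 0]) cube([30, 30, 381]);
translate([484, 714, 0]) cube([30, 30, 381]);
translate([722, 714, 0]) cube([30, 30, 381]);


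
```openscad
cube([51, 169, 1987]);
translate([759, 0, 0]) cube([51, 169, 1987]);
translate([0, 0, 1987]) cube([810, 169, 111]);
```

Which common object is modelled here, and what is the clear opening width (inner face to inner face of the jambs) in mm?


A door frame. The clear opening width is 708 mm.

Two 1987 mm tall posts with a header on top — a door frame. The left jamb is 51 mm wide at x = 0; the right jamb starts at x = 759. The clear opening is 759 − 51 = 708 mm.


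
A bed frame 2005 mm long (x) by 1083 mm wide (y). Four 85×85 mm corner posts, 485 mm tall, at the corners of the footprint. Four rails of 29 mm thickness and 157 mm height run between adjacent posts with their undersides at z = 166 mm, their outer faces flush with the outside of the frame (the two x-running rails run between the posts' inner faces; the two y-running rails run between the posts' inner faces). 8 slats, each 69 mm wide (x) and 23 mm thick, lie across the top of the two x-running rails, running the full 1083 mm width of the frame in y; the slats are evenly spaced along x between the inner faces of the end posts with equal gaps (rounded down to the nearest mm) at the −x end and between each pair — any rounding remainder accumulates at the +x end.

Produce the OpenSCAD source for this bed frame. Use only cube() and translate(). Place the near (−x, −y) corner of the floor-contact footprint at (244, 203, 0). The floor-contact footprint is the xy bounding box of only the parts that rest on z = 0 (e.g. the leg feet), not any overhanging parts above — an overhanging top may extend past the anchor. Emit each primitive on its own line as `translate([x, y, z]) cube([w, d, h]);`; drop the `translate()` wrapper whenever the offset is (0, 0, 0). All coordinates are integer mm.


translate([244, 203, 0]) cube([85, 85, 485]);
translate([244, 1201, 0]) cube([85, 85, 485]);
translate([2164, 203, 0]) cube([85, 85, 485]);
translate([2164, 1201, 0]) cube([85, 85, 485]);
translate([329, 203, 166]) cube([1835, 29, 157]);
translate([329, 1257, 166]) cube([1835, 29, 157]);
translate([244, 288, 166]) cube([29, 913, 157]);
translate([2220, 288, 166]) cube([29, 913, 157]);
translate([471, 203, 323]) cube([69, 1083, 23]);
translate([682, 203, 323]) cube([69, 1083, 23]);
translate([893, 203, 323]) cube([69, 1083, 23]);
translate([1104, 203, 323]) cube([69, 1083, 23]);
translate([1315, 203, 323]) cube([69, 1083, 23]);
translate([1526, 203, 323]) cube([69, 1083, 23]);
translate([1737, 203, 323]) cube([69, 1083, 23]);
translate([1948, 203, 323]) cube([69, 1083, 23]);


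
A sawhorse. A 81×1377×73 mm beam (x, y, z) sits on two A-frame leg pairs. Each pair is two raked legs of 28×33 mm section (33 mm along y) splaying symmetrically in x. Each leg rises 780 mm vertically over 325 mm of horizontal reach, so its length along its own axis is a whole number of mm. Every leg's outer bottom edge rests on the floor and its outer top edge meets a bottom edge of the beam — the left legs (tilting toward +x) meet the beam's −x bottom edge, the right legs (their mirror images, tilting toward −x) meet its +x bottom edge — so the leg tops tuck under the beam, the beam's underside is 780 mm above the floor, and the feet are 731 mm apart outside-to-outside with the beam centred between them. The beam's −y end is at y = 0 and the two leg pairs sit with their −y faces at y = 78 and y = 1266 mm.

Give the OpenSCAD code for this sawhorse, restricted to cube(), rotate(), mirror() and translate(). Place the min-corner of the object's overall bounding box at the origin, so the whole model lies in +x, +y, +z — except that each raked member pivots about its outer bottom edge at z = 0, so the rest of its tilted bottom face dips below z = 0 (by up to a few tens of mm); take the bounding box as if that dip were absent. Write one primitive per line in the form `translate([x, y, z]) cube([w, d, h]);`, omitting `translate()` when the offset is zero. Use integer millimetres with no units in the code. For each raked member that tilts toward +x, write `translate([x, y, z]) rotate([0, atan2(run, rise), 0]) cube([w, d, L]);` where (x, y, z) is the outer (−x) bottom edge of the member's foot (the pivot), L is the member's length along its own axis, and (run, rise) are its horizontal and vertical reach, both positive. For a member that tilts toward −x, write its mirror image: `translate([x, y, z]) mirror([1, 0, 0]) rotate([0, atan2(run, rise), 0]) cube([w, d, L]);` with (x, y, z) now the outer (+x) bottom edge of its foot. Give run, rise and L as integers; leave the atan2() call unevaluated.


translate([325, 0, 780]) cube([81, 1377, 73]);
translate([0, 78, 0]) rotate([0, atan2(325, 780), 0]) cube([28, 33, 845]);
translate([731, 78, 0]) mirror([1, 0, 0]) rotate([0, atan2(325, 780), 0]) cube([28, 33, 845]);
translate([0, 1266, 0]) rotate([0, atan2(325, 780), 0]) cube([28, 33, 845]);
translate([731, 1266, 0]) mirror([1, 0, 0]) rotate([0, atan2(325, 780), 0]) cube([28, 33, 845]);


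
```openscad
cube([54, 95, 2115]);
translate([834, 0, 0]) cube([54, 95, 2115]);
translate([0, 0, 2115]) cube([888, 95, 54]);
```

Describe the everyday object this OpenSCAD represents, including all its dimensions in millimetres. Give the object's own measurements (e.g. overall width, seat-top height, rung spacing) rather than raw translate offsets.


A door frame. The clear opening is 780 mm wide and 2115 mm high. Two 54 mm wide jambs, 95 mm deep, stand either side of the opening from the floor to the top of the opening. A 54 mm thick head sits across the top of both jambs, spanning the full outside width of the frame.


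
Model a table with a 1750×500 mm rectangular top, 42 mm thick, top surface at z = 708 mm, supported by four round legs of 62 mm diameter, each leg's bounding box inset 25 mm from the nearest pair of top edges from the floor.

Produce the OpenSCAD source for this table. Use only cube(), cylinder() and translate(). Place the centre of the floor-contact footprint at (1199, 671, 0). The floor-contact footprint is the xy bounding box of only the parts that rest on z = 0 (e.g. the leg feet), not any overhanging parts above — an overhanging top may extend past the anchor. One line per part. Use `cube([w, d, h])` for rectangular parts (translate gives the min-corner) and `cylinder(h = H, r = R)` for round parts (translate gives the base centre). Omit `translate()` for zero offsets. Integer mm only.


// leg_h = 708 - 42 = 666
translate([324, 421, 666]) cube([1750, 500, 42]);
translate([380, 477, 0]) cylinder(h = 666, r = 31);
translate([2018, 477, 0]) cylinder(h = 666, r = 31);
translate([380, 865, 0]) cylinder(h = 666, r = 31);
translate([2018, 865, 0]) cylinder(h = 666, r = 31);
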